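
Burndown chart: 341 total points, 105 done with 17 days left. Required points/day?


Formula: Required rate = Remaining points / Days left
Remaining = 341 - 105 = 236 points
Required rate = 236 / 17 = 13.88 points/day

13.88 points/day


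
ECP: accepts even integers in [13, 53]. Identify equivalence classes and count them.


Constraint: even integers in [13, 53]
Class 1: x < 13 — out-of-range invalid
Class 2: x in [13,53] but odd — wrong type invalid
Class 3: x in [13,53] and even — valid
Class 4: x > 53 — out-of-range invalid
Total equivalence classes: 4

4 equivalence classes


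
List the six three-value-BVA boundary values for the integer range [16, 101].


Range: [16, 101]
Boundaries: just below min, min, min+1, max-1, max, just above max
Values: [15, 16, 17, 100, 101, 102]

[15, 16, 17, 100, 101, 102]


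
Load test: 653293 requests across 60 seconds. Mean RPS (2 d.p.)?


Formula: throughput = requests / seconds
throughput = 653293 / 60
throughput = 10888.22 requests/second

10888.22 requests/second


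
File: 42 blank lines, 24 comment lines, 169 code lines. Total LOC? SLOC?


Total LOC = blank + comment + code
Total LOC = 42 + 24 + 169 = 235
SLOC (source only) = code = 169

Total LOC: 235, SLOC: 169


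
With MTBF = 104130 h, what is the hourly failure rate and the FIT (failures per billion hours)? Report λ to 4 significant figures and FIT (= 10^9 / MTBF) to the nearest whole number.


Formula: λ = 1 / MTBF; FIT = λ × 1e9 = 1e9 / MTBF
λ = 1 / 104130 ≈ 9.603e-06 failures/hour
FIT = 1e9 / 104130 ≈ 9603 failures per 1e9 hours (nearest whole number)

λ = 9.603e-06 /h, FIT = 9603


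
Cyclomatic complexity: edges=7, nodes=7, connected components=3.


Formula: V(G) = E - N + 2P
V(G) = 7 - 7 + 2*3
V(G) = 0 + 6
V(G) = 6

6


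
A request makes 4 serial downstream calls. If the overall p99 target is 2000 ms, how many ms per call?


Formula: per_stage = total_budget / stages
per_stage = 2000 / 4
per_stage = 500.0 ms

500.0 ms


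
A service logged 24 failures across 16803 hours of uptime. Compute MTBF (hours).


Formula: MTBF = Total operating time / Number of failures
MTBF = 16803 / 24
MTBF = 700.13 hours

700.13 hours


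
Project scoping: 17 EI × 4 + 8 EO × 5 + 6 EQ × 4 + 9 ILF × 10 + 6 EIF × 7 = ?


UFP = EI*4 + EO*5 + EQ*4 + ILF*10 + EIF*7
UFP = 17*4 + 8*5 + 6*4 + 9*10 + 6*7
UFP = 68 + 40 + 24 + 90 + 42
UFP = 264

264


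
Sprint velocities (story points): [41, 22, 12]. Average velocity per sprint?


Formula: Avg velocity = Total points / Number of sprints
Points: [41, 22, 12]
Sum = 41 + 22 + 12 = 75
Avg velocity = 75 / 3 = 25.0 points/sprint

25.0 points/sprint


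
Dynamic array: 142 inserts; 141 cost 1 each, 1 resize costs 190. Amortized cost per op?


Formula: Amortized cost = Total cost / Operations
Total cost = (141 * 1) + (1 * 190)
Total cost = 141 + 190 = 331
Amortized = 331 / 142 = 2.331

2.331


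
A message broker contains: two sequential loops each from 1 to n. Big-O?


Reasoning: sequential dominates: O(n) + O(n) = O(n)
Complexity: O(n)

O(n)


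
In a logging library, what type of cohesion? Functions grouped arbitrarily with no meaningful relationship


Reasoning: Worst: random grouping
Type: Coincidental cohesion

Coincidental cohesion


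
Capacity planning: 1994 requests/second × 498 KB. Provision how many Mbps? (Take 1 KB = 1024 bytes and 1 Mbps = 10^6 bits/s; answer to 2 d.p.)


Formula: Mbps = payload_bytes * RPS * 8 / 1e6
Payload per request = 498 KB = 498 * 1024 = 509952 bytes
Total bytes/sec = 509952 * 1994 = 1016844288
Total bits/sec = 1016844288 * 8 = 8134754304
Mbps = 8134754304 / 1e6 = 8134.75

8134.75 Mbps


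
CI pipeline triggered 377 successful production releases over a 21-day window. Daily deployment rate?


Formula: deployments per day = releases / days
= 377 / 21
= 17.952 deploys/day
(equivalently, 125.67 deploys/week)

17.952 deploys/day


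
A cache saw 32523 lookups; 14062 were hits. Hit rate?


Formula: hit rate = hits / (hits + misses) * 100
hit rate = 14062 / (14062 + 18461) * 100
hit rate = 14062 / 32523 * 100
hit rate = 43.24%

43.24%


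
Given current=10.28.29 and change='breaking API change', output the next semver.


Current: 10.28.29
Change category: 'breaking API change' → major bump
SemVer rule: major bump → increment MAJOR, reset MINOR and PATCH to 0
New: 11.0.0

11.0.0


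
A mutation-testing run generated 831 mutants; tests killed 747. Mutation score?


Mutation score = killed / total * 100
Mutation score = 747 / 831 * 100
Mutation score = 89.89%

89.89%


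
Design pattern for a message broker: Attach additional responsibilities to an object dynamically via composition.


This matches the Decorator pattern

Decorator


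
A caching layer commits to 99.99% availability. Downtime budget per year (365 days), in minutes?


Formula: allowed downtime = period * (100 - SLA) / 100
Period (year (365 days)) = 525600 minutes
Unavailability fraction = (100 - 99.99) / 100
Allowed downtime = 525600 * (100 - 99.99) / 100
Allowed downtime = 52.56 minutes

52.56 minutes


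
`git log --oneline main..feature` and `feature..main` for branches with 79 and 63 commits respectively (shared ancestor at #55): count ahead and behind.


Common ancestor: commit #55
feature commits after divergence: 79 - 55 = 24
main commits after divergence: 63 - 55 = 8
feature is 24 commits ahead of main
main is 8 commits ahead of feature

feature ahead: 24, main ahead: 8


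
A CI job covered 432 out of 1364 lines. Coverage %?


Coverage = covered / total * 100
Coverage = 432 / 1364 * 100
Coverage = 31.67%

31.67%


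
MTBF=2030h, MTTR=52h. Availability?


Availability = MTBF / (MTBF + MTTR)
Availability = 2030 / (2030 + 52)
Availability = 2030 / 2082
Availability = 97.5024%

97.5024%


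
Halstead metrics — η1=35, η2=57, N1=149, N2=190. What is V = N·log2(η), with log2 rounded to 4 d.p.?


Formula: V = N * log2(η), where N = N1 + N2 and η = η1 + η2
η = 35 + 57 = 92
N = 149 + 190 = 339
log2(92) ≈ 6.5236
V = 339 * 6.5236 = 2211.50

2211.50


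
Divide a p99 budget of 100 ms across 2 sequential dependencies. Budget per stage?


Formula: per_stage = total_budget / stages
per_stage = 100 / 2
per_stage = 50.0 ms

50.0 ms


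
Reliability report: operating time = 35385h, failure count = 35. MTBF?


Formula: MTBF = Total operating time / Number of failures
MTBF = 35385 / 35
MTBF = 1011.0 hours

1011.0 hours


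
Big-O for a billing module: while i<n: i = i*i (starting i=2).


Reasoning: squaring drives double-exponential growth; iterations ~ log log n
Complexity: O(log log n)

O(log log n)


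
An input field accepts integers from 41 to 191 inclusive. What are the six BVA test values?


Range: [41, 191]
Boundaries: just below min, min, min+1, max-1, max, just above max
Values: [40, 41, 42, 190, 191, 192]

[40, 41, 42, 190, 191, 192]


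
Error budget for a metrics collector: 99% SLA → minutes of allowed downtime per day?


Formula: allowed downtime = period * (100 - SLA) / 100
Period (day) = 1440 minutes
Unavailability fraction = (100 - 99.0) / 100
Allowed downtime = 1440 * (100 - 99.0) / 100
Allowed downtime = 14.4 minutes

14.4 minutes


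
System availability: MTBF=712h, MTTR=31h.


Availability = MTBF / (MTBF + MTTR)
Availability = 712 / (712 + 31)
Availability = 712 / 743
Availability = 95.8277%

95.8277%


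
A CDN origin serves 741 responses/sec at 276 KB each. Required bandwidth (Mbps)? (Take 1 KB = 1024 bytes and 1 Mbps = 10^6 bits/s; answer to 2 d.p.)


Formula: Mbps = payload_bytes * RPS * 8 / 1e6
Payload per request = 276 KB = 276 * 1024 = 282624 bytes
Total bytes/sec = 282624 * 741 = 209424384
Total bits/sec = 209424384 * 8 = 1675395072
Mbps = 1675395072 / 1e6 = 1675.4

1675.4 Mbps


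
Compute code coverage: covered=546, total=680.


Coverage = covered / total * 100
Coverage = 546 / 680 * 100
Coverage = 80.29%

80.29%


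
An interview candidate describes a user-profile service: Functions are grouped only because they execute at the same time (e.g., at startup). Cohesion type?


Reasoning: Related by timing only
Type: Temporal cohesion

Temporal cohesion


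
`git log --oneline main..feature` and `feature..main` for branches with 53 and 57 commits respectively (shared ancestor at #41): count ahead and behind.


Common ancestor: commit #41
feature commits after divergence: 53 - 41 = 12
main commits after divergence: 57 - 41 = 16
feature is 12 commits ahead of main
main is 16 commits ahead of feature

feature ahead: 12, main ahead: 16


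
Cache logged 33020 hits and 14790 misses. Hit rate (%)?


Formula: hit rate = hits / (hits + misses) * 100
hit rate = 33020 / (33020 + 14790) * 100
hit rate = 33020 / 47810 * 100
hit rate = 69.07%

69.07%


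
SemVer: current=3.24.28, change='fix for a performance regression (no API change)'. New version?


Current: 3.24.28
Change category: 'fix for a performance regression (no API change)' → patch bump
SemVer rule: patch bump → increment PATCH (MAJOR and MINOR unchanged)
New: 3.24.29

3.24.29


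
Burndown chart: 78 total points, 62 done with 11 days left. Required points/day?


Formula: Required rate = Remaining points / Days left
Remaining = 78 - 62 = 16 points
Required rate = 16 / 11 = 1.45 points/day

1.45 points/day


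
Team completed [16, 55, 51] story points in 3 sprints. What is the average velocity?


Formula: Avg velocity = Total points / Number of sprints
Points: [16, 55, 51]
Sum = 16 + 55 + 51 = 122
Avg velocity = 122 / 3 = 40.67 points/sprint

40.67 points/sprint


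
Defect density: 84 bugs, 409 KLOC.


Defect density = defects / KLOC
Defect density = 84 / 409
Defect density = 0.205 defects/KLOC

0.205 defects/KLOC


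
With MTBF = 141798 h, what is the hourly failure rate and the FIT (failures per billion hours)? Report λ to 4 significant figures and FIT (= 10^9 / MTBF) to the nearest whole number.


Formula: λ = 1 / MTBF; FIT = λ × 1e9 = 1e9 / MTBF
λ = 1 / 141798 ≈ 7.052e-06 failures/hour
FIT = 1e9 / 141798 ≈ 7052 failures per 1e9 hours (nearest whole number)

λ = 7.052e-06 /h, FIT = 7052


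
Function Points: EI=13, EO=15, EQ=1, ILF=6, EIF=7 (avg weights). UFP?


UFP = EI*4 + EO*5 + EQ*4 + ILF*10 + EIF*7
UFP = 13*4 + 15*5 + 1*4 + 6*10 + 7*7
UFP = 52 + 75 + 4 + 60 + 49
UFP = 240

240


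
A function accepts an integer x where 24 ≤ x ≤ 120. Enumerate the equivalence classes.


Valid range: [24, 120]
Class 1: x < 24 — invalid
Class 2: 24 ≤ x ≤ 120 — valid
Class 3: x > 120 — invalid
Total equivalence classes: 3

3 equivalence classes


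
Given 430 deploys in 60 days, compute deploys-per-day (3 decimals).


Formula: deployments per day = releases / days
= 430 / 60
= 7.167 deploys/day
(equivalently, 50.17 deploys/week)

7.167 deploys/day


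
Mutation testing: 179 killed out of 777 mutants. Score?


Mutation score = killed / total * 100
Mutation score = 179 / 777 * 100
Mutation score = 23.04%

23.04%


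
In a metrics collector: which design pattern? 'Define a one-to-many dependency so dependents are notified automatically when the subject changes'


This matches the Observer pattern

Observer


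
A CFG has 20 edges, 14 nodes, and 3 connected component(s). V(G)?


Formula: V(G) = E - N + 2P
V(G) = 20 - 14 + 2*3
V(G) = 6 + 6
V(G) = 12

12


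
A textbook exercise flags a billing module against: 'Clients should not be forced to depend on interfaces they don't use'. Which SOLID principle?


This describes the Interface Segregation Principle (ISP)

Interface Segregation Principle (ISP)


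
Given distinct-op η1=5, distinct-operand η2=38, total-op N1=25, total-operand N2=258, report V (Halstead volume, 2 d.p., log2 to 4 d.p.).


Formula: V = N * log2(η), where N = N1 + N2 and η = η1 + η2
η = 5 + 38 = 43
N = 25 + 258 = 283
log2(43) ≈ 5.4263
V = 283 * 5.4263 = 1535.64

1535.64


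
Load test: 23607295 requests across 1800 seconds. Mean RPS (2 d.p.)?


Formula: throughput = requests / seconds
throughput = 23607295 / 1800
throughput = 13115.16 requests/second

13115.16 requests/second


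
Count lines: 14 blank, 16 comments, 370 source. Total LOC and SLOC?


Total LOC = blank + comment + code
Total LOC = 14 + 16 + 370 = 400
SLOC (source only) = code = 370

Total LOC: 400, SLOC: 370


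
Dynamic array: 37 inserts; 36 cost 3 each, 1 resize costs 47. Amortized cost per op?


Formula: Amortized cost = Total cost / Operations
Total cost = (36 * 3) + (1 * 47)
Total cost = 108 + 47 = 155
Amortized = 155 / 37 = 4.1892

4.1892


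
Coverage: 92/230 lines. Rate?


Coverage = covered / total * 100
Coverage = 92 / 230 * 100
Coverage = 40.0%

40.0%


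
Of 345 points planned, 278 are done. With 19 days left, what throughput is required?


Formula: Required rate = Remaining points / Days left
Remaining = 345 - 278 = 67 points
Required rate = 67 / 19 = 3.53 points/day

3.53 points/day


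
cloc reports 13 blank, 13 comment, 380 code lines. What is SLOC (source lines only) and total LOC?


Total LOC = blank + comment + code
Total LOC = 13 + 13 + 380 = 406
SLOC (source only) = code = 380

Total LOC: 406, SLOC: 380


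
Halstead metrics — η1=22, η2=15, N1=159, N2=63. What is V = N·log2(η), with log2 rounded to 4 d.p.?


Formula: V = N * log2(η), where N = N1 + N2 and η = η1 + η2
η = 22 + 15 = 37
N = 159 + 63 = 222
log2(37) ≈ 5.2095
V = 222 * 5.2095 = 1156.51

1156.51


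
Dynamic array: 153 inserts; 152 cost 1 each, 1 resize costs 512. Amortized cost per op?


Formula: Amortized cost = Total cost / Operations
Total cost = (152 * 1) + (1 * 512)
Total cost = 152 + 512 = 664
Amortized = 664 / 153 = 4.3399

4.3399


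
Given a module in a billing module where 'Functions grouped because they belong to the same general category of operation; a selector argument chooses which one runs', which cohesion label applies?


Reasoning: Grouped by category of activity, not by data or sequence
Type: Logical cohesion

Logical cohesion


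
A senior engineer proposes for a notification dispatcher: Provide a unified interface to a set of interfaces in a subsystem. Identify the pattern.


This matches the Facade pattern

Facade


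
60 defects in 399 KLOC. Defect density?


Defect density = defects / KLOC
Defect density = 60 / 399
Defect density = 0.15 defects/KLOC

0.15 defects/KLOC


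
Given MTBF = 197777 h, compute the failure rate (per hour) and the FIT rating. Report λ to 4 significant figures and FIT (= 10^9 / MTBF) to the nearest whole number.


Formula: λ = 1 / MTBF; FIT = λ × 1e9 = 1e9 / MTBF
λ = 1 / 197777 ≈ 5.056e-06 failures/hour
FIT = 1e9 / 197777 ≈ 5056 failures per 1e9 hours (nearest whole number)

λ = 5.056e-06 /h, FIT = 5056


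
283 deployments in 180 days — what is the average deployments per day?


Formula: deployments per day = releases / days
= 283 / 180
= 1.572 deploys/day
(equivalently, 11.01 deploys/week)

1.572 deploys/day


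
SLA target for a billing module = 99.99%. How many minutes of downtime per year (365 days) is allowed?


Formula: allowed downtime = period * (100 - SLA) / 100
Period (year (365 days)) = 525600 minutes
Unavailability fraction = (100 - 99.99) / 100
Allowed downtime = 525600 * (100 - 99.99) / 100
Allowed downtime = 52.56 minutes

52.56 minutes


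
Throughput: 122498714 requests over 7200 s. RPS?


Formula: throughput = requests / seconds
throughput = 122498714 / 7200
throughput = 17013.71 requests/second

17013.71 requests/second


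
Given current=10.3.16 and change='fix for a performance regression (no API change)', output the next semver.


Current: 10.3.16
Change category: 'fix for a performance regression (no API change)' → patch bump
SemVer rule: patch bump → increment PATCH (MAJOR and MINOR unchanged)
New: 10.3.17

10.3.17


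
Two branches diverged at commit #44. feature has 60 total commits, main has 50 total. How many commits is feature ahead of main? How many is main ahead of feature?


Common ancestor: commit #44
feature commits after divergence: 60 - 44 = 16
main commits after divergence: 50 - 44 = 6
feature is 16 commits ahead of main
main is 6 commits ahead of feature

feature ahead: 16, main ahead: 6


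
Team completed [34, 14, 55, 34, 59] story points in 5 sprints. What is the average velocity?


Formula: Avg velocity = Total points / Number of sprints
Points: [34, 14, 55, 34, 59]
Sum = 34 + 14 + 55 + 34 + 59 = 196
Avg velocity = 196 / 5 = 39.2 points/sprint

39.2 points/sprint


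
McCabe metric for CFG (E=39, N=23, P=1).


Formula: V(G) = E - N + 2P
V(G) = 39 - 23 + 2*1
V(G) = 16 + 2
V(G) = 18

18


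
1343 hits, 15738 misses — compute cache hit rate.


Formula: hit rate = hits / (hits + misses) * 100
hit rate = 1343 / (1343 + 15738) * 100
hit rate = 1343 / 17081 * 100
hit rate = 7.86%

7.86%


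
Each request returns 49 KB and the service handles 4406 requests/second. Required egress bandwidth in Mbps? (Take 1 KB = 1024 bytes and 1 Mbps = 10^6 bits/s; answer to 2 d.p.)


Formula: Mbps = payload_bytes * RPS * 8 / 1e6
Payload per request = 49 KB = 49 * 1024 = 50176 bytes
Total bytes/sec = 50176 * 4406 = 221075456
Total bits/sec = 221075456 * 8 = 1768603648
Mbps = 1768603648 / 1e6 = 1768.6

1768.6 Mbps


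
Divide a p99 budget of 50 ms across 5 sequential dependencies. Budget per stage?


Formula: per_stage = total_budget / stages
per_stage = 50 / 5
per_stage = 10.0 ms

10.0 ms


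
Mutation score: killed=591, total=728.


Mutation score = killed / total * 100
Mutation score = 591 / 728 * 100
Mutation score = 81.18%

81.18%


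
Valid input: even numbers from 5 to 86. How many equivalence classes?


Constraint: even integers in [5, 86]
Class 1: x < 5 — out-of-range invalid
Class 2: x in [5,86] but odd — wrong type invalid
Class 3: x in [5,86] and even — valid
Class 4: x > 86 — out-of-range invalid
Total equivalence classes: 4

4 equivalence classes


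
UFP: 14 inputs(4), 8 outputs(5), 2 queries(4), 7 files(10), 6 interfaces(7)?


UFP = EI*4 + EO*5 + EQ*4 + ILF*10 + EIF*7
UFP = 14*4 + 8*5 + 2*4 + 7*10 + 6*7
UFP = 56 + 40 + 8 + 70 + 42
UFP = 216

216


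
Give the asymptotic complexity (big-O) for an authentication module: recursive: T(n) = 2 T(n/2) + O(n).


Reasoning: master theorem case 2 (merge-sort recurrence)
Complexity: O(n log n)

O(n log n)


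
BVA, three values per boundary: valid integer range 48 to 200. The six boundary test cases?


Range: [48, 200]
Boundaries: just below min, min, min+1, max-1, max, just above max
Values: [47, 48, 49, 199, 200, 201]

[47, 48, 49, 199, 200, 201]


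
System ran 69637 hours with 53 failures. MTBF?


Formula: MTBF = Total operating time / Number of failures
MTBF = 69637 / 53
MTBF = 1313.91 hours

1313.91 hours


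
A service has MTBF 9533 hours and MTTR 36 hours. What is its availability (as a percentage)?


Availability = MTBF / (MTBF + MTTR)
Availability = 9533 / (9533 + 36)
Availability = 9533 / 9569
Availability = 99.6238%

99.6238%


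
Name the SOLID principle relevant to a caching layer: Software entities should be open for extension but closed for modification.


This describes the Open/Closed Principle (OCP)

Open/Closed Principle (OCP)


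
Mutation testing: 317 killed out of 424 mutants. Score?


Mutation score = killed / total * 100
Mutation score = 317 / 424 * 100
Mutation score = 74.76%

74.76%


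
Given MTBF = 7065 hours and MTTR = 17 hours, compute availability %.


Availability = MTBF / (MTBF + MTTR)
Availability = 7065 / (7065 + 17)
Availability = 7065 / 7082
Availability = 99.76%

99.76%


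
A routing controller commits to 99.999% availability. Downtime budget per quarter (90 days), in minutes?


Formula: allowed downtime = period * (100 - SLA) / 100
Period (quarter (90 days)) = 129600 minutes
Unavailability fraction = (100 - 99.999) / 100
Allowed downtime = 129600 * (100 - 99.999) / 100
Allowed downtime = 1.296 minutes

1.296 minutes


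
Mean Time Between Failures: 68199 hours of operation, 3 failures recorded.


Formula: MTBF = Total operating time / Number of failures
MTBF = 68199 / 3
MTBF = 22733.0 hours

22733.0 hours


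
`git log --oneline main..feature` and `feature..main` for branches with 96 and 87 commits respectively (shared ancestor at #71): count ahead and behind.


Common ancestor: commit #71
feature commits after divergence: 96 - 71 = 25
main commits after divergence: 87 - 71 = 16
feature is 25 commits ahead of main
main is 16 commits ahead of feature

feature ahead: 25, main ahead: 16


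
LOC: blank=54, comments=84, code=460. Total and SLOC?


Total LOC = blank + comment + code
Total LOC = 54 + 84 + 460 = 598
SLOC (source only) = code = 460

Total LOC: 598, SLOC: 460


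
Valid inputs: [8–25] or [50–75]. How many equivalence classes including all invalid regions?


Valid ranges: [8,25] and [50,75]
Class 1: x < 8 — invalid
Class 2: 8 ≤ x ≤ 25 — valid
Class 3: 25 < x < 50 — invalid (gap between ranges)
Class 4: 50 ≤ x ≤ 75 — valid
Class 5: x > 75 — invalid
Total equivalence classes: 5

5 equivalence classes


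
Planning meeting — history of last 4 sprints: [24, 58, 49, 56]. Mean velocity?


Formula: Avg velocity = Total points / Number of sprints
Points: [24, 58, 49, 56]
Sum = 24 + 58 + 49 + 56 = 187
Avg velocity = 187 / 4 = 46.75 points/sprint

46.75 points/sprint


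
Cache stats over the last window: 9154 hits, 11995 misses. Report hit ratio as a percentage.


Formula: hit rate = hits / (hits + misses) * 100
hit rate = 9154 / (9154 + 11995) * 100
hit rate = 9154 / 21149 * 100
hit rate = 43.28%

43.28%


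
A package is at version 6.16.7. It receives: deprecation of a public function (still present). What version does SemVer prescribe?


Current: 6.16.7
Change category: 'deprecation of a public function (still present)' → minor bump
SemVer rule: minor bump → increment MINOR, reset PATCH to 0 (MAJOR unchanged)
New: 6.17.0

6.17.0


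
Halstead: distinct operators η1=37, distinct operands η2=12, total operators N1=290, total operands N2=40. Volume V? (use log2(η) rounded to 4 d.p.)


Formula: V = N * log2(η), where N = N1 + N2 and η = η1 + η2
η = 37 + 12 = 49
N = 290 + 40 = 330
log2(49) ≈ 5.6147
V = 330 * 5.6147 = 1852.85

1852.85


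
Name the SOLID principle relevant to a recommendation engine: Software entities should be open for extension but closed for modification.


This describes the Open/Closed Principle (OCP)

Open/Closed Principle (OCP)


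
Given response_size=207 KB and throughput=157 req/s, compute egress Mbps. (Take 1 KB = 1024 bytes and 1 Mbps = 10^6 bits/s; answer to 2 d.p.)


Formula: Mbps = payload_bytes * RPS * 8 / 1e6
Payload per request = 207 KB = 207 * 1024 = 211968 bytes
Total bytes/sec = 211968 * 157 = 33278976
Total bits/sec = 33278976 * 8 = 266231808
Mbps = 266231808 / 1e6 = 266.23

266.23 Mbps


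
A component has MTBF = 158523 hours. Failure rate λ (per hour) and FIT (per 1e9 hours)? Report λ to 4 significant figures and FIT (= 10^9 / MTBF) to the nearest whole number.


Formula: λ = 1 / MTBF; FIT = λ × 1e9 = 1e9 / MTBF
λ = 1 / 158523 ≈ 6.308e-06 failures/hour
FIT = 1e9 / 158523 ≈ 6308 failures per 1e9 hours (nearest whole number)

λ = 6.308e-06 /h, FIT = 6308


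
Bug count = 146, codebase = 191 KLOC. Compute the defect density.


Defect density = defects / KLOC
Defect density = 146 / 191
Defect density = 0.764 defects/KLOC

0.764 defects/KLOC


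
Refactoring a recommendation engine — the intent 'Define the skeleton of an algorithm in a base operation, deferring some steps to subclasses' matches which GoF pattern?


This matches the Template Method pattern

Template Method


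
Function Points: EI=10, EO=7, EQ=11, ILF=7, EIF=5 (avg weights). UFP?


UFP = EI*4 + EO*5 + EQ*4 + ILF*10 + EIF*7
UFP = 10*4 + 7*5 + 11*4 + 7*10 + 5*7
UFP = 40 + 35 + 44 + 70 + 35
UFP = 224

224


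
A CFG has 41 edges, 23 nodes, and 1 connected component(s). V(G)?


Formula: V(G) = E - N + 2P
V(G) = 41 - 23 + 2*1
V(G) = 18 + 2
V(G) = 20

20


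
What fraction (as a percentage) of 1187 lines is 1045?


Coverage = covered / total * 100
Coverage = 1045 / 1187 * 100
Coverage = 88.04%

88.04%


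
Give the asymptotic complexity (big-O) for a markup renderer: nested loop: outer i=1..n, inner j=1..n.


Reasoning: n iterations times n iterations
Complexity: O(n^2)

O(n^2)


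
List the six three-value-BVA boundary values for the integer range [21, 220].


Range: [21, 220]
Boundaries: just below min, min, min+1, max-1, max, just above max
Values: [20, 21, 22, 219, 220, 221]

[20, 21, 22, 219, 220, 221]


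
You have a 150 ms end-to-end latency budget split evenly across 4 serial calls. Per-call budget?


Formula: per_stage = total_budget / stages
per_stage = 150 / 4
per_stage = 37.5 ms

37.5 ms


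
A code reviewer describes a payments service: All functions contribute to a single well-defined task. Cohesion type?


Reasoning: Best: single purpose
Type: Functional cohesion

Functional cohesion


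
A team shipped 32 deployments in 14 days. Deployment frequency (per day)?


Formula: deployments per day = releases / days
= 32 / 14
= 2.286 deploys/day
(equivalently, 16.0 deploys/week)

2.286 deploys/day


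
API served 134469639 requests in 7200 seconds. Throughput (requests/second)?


Formula: throughput = requests / seconds
throughput = 134469639 / 7200
throughput = 18676.34 requests/second

18676.34 requests/second


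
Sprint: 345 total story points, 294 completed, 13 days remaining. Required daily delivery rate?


Formula: Required rate = Remaining points / Days left
Remaining = 345 - 294 = 51 points
Required rate = 51 / 13 = 3.92 points/day

3.92 points/day


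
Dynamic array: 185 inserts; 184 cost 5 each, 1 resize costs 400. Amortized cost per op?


Formula: Amortized cost = Total cost / Operations
Total cost = (184 * 5) + (1 * 400)
Total cost = 920 + 400 = 1320
Amortized = 1320 / 185 = 7.1351

7.1351


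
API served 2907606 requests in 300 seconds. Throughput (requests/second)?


Formula: throughput = requests / seconds
throughput = 2907606 / 300
throughput = 9692.02 requests/second

9692.02 requests/second


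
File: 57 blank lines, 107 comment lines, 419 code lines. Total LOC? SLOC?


Total LOC = blank + comment + code
Total LOC = 57 + 107 + 419 = 583
SLOC (source only) = code = 419

Total LOC: 583, SLOC: 419


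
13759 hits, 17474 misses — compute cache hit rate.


Formula: hit rate = hits / (hits + misses) * 100
hit rate = 13759 / (13759 + 17474) * 100
hit rate = 13759 / 31233 * 100
hit rate = 44.05%

44.05%


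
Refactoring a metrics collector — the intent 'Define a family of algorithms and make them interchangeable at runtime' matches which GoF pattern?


This matches the Strategy pattern

Strategy


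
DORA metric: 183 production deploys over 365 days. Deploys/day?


Formula: deployments per day = releases / days
= 183 / 365
= 0.501 deploys/day
(equivalently, 3.51 deploys/week)

0.501 deploys/day


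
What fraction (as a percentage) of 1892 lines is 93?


Coverage = covered / total * 100
Coverage = 93 / 1892 * 100
Coverage = 4.92%

4.92%


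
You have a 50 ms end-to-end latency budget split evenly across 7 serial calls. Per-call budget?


Formula: per_stage = total_budget / stages
per_stage = 50 / 7
per_stage = 7.14 ms

7.14 ms


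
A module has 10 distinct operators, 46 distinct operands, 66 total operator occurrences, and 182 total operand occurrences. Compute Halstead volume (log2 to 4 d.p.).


Formula: V = N * log2(η), where N = N1 + N2 and η = η1 + η2
η = 10 + 46 = 56
N = 66 + 182 = 248
log2(56) ≈ 5.8074
V = 248 * 5.8074 = 1440.24

1440.24


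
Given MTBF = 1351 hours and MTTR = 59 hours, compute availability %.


Availability = MTBF / (MTBF + MTTR)
Availability = 1351 / (1351 + 59)
Availability = 1351 / 1410
Availability = 95.8156%

95.8156%


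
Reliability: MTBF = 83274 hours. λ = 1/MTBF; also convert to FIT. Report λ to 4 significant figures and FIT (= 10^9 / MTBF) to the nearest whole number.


Formula: λ = 1 / MTBF; FIT = λ × 1e9 = 1e9 / MTBF
λ = 1 / 83274 ≈ 1.201e-05 failures/hour
FIT = 1e9 / 83274 ≈ 12009 failures per 1e9 hours (nearest whole number)

λ = 1.201e-05 /h, FIT = 12009


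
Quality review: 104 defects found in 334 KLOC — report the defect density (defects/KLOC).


Defect density = defects / KLOC
Defect density = 104 / 334
Defect density = 0.311 defects/KLOC

0.311 defects/KLOC


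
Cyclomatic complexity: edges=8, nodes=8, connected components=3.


Formula: V(G) = E - N + 2P
V(G) = 8 - 8 + 2*3
V(G) = 0 + 6
V(G) = 6

6


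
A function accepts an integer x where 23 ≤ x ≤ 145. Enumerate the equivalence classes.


Valid range: [23, 145]
Class 1: x < 23 — invalid
Class 2: 23 ≤ x ≤ 145 — valid
Class 3: x > 145 — invalid
Total equivalence classes: 3

3 equivalence classes


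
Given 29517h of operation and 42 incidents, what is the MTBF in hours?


Formula: MTBF = Total operating time / Number of failures
MTBF = 29517 / 42
MTBF = 702.79 hours

702.79 hours


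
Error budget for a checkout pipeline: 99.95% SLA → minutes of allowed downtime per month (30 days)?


Formula: allowed downtime = period * (100 - SLA) / 100
Period (month (30 days)) = 43200 minutes
Unavailability fraction = (100 - 99.95) / 100
Allowed downtime = 43200 * (100 - 99.95) / 100
Allowed downtime = 21.6 minutes

21.6 minutes


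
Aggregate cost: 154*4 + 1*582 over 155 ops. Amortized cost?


Formula: Amortized cost = Total cost / Operations
Total cost = (154 * 4) + (1 * 582)
Total cost = 616 + 582 = 1198
Amortized = 1198 / 155 = 7.729

7.729


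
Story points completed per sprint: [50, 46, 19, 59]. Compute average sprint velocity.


Formula: Avg velocity = Total points / Number of sprints
Points: [50, 46, 19, 59]
Sum = 50 + 46 + 19 + 59 = 174
Avg velocity = 174 / 4 = 43.5 points/sprint

43.5 points/sprint


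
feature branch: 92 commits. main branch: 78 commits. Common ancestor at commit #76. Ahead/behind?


Common ancestor: commit #76
feature commits after divergence: 92 - 76 = 16
main commits after divergence: 78 - 76 = 2
feature is 16 commits ahead of main
main is 2 commits ahead of feature

feature ahead: 16, main ahead: 2


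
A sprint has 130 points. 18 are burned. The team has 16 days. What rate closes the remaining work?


Formula: Required rate = Remaining points / Days left
Remaining = 130 - 18 = 112 points
Required rate = 112 / 16 = 7.0 points/day

7.0 points/day


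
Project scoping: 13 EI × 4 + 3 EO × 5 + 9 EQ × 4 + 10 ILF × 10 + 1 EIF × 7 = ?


UFP = EI*4 + EO*5 + EQ*4 + ILF*10 + EIF*7
UFP = 13*4 + 3*5 + 9*4 + 10*10 + 1*7
UFP = 52 + 15 + 36 + 100 + 7
UFP = 210

210


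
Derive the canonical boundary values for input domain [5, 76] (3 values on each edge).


Range: [5, 76]
Boundaries: just below min, min, min+1, max-1, max, just above max
Values: [4, 5, 6, 75, 76, 77]

[4, 5, 6, 75, 76, 77]


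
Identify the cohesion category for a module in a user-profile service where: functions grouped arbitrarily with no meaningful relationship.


Reasoning: Worst: random grouping
Type: Coincidental cohesion

Coincidental cohesion


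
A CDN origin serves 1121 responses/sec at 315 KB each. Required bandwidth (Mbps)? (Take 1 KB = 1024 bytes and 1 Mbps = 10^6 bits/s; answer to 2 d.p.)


Formula: Mbps = payload_bytes * RPS * 8 / 1e6
Payload per request = 315 KB = 315 * 1024 = 322560 bytes
Total bytes/sec = 322560 * 1121 = 361589760
Total bits/sec = 361589760 * 8 = 2892718080
Mbps = 2892718080 / 1e6 = 2892.72

2892.72 Mbps


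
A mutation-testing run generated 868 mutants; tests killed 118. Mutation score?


Mutation score = killed / total * 100
Mutation score = 118 / 868 * 100
Mutation score = 13.59%

13.59%


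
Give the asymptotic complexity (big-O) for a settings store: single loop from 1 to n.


Reasoning: one pass through n items
Complexity: O(n)

O(n)


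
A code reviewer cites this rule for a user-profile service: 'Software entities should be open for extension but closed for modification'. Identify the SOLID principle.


This describes the Open/Closed Principle (OCP)

Open/Closed Principle (OCP)


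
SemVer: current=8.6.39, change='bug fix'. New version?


Current: 8.6.39
Change category: 'bug fix' → patch bump
SemVer rule: patch bump → increment PATCH (MAJOR and MINOR unchanged)
New: 8.6.40

8.6.40


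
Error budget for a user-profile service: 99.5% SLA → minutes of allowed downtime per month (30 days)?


Formula: allowed downtime = period * (100 - SLA) / 100
Period (month (30 days)) = 43200 minutes
Unavailability fraction = (100 - 99.5) / 100
Allowed downtime = 43200 * (100 - 99.5) / 100
Allowed downtime = 216.0 minutes

216.0 minutes


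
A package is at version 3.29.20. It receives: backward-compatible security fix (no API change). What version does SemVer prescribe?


Current: 3.29.20
Change category: 'backward-compatible security fix (no API change)' → patch bump
SemVer rule: patch bump → increment PATCH (MAJOR and MINOR unchanged)
New: 3.29.21

3.29.21


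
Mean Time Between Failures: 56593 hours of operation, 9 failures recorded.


Formula: MTBF = Total operating time / Number of failures
MTBF = 56593 / 9
MTBF = 6288.11 hours

6288.11 hours


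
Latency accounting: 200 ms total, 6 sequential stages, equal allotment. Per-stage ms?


Formula: per_stage = total_budget / stages
per_stage = 200 / 6
per_stage = 33.33 ms

33.33 ms


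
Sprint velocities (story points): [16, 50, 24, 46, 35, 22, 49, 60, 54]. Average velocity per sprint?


Formula: Avg velocity = Total points / Number of sprints
Points: [16, 50, 24, 46, 35, 22, 49, 60, 54]
Sum = 16 + 50 + 24 + 46 + 35 + 22 + 49 + 60 + 54 = 356
Avg velocity = 356 / 9 = 39.56 points/sprint

39.56 points/sprint


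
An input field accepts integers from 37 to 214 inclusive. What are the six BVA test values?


Range: [37, 214]
Boundaries: just below min, min, min+1, max-1, max, just above max
Values: [36, 37, 38, 213, 214, 215]

[36, 37, 38, 213, 214, 215]


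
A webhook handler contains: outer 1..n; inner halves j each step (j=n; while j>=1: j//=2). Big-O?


Reasoning: n times log n
Complexity: O(n log n)

O(n log n)


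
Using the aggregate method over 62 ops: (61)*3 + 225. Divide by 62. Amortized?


Formula: Amortized cost = Total cost / Operations
Total cost = (61 * 3) + (1 * 225)
Total cost = 183 + 225 = 408
Amortized = 408 / 62 = 6.5806

6.5806


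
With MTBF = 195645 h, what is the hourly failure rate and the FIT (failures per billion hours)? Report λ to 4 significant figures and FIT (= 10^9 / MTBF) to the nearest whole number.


Formula: λ = 1 / MTBF; FIT = λ × 1e9 = 1e9 / MTBF
λ = 1 / 195645 ≈ 5.111e-06 failures/hour
FIT = 1e9 / 195645 ≈ 5111 failures per 1e9 hours (nearest whole number)

λ = 5.111e-06 /h, FIT = 5111


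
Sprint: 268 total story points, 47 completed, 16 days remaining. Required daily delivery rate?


Formula: Required rate = Remaining points / Days left
Remaining = 268 - 47 = 221 points
Required rate = 221 / 16 = 13.81 points/day

13.81 points/day


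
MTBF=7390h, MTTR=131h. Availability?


Availability = MTBF / (MTBF + MTTR)
Availability = 7390 / (7390 + 131)
Availability = 7390 / 7521
Availability = 98.2582%

98.2582%


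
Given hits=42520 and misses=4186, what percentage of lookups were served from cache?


Formula: hit rate = hits / (hits + misses) * 100
hit rate = 42520 / (42520 + 4186) * 100
hit rate = 42520 / 46706 * 100
hit rate = 91.04%

91.04%


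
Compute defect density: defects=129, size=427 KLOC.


Defect density = defects / KLOC
Defect density = 129 / 427
Defect density = 0.302 defects/KLOC

0.302 defects/KLOC


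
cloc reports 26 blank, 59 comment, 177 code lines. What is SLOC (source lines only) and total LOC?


Total LOC = blank + comment + code
Total LOC = 26 + 59 + 177 = 262
SLOC (source only) = code = 177

Total LOC: 262, SLOC: 177


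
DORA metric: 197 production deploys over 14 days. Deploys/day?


Formula: deployments per day = releases / days
= 197 / 14
= 14.071 deploys/day
(equivalently, 98.5 deploys/week)

14.071 deploys/day


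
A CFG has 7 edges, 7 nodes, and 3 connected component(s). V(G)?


Formula: V(G) = E - N + 2P
V(G) = 7 - 7 + 2*3
V(G) = 0 + 6
V(G) = 6

6


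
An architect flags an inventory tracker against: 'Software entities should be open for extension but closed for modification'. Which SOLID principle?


This describes the Open/Closed Principle (OCP)

Open/Closed Principle (OCP)


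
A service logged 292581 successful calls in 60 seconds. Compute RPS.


Formula: throughput = requests / seconds
throughput = 292581 / 60
throughput = 4876.35 requests/second

4876.35 requests/second


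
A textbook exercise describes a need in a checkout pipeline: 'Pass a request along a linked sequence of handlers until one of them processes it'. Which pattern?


This matches the Chain of Responsibility pattern

Chain of Responsibility


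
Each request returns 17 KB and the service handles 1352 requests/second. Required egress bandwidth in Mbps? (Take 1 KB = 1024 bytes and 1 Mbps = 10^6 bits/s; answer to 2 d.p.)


Formula: Mbps = payload_bytes * RPS * 8 / 1e6
Payload per request = 17 KB = 17 * 1024 = 17408 bytes
Total bytes/sec = 17408 * 1352 = 23535616
Total bits/sec = 23535616 * 8 = 188284928
Mbps = 188284928 / 1e6 = 188.28

188.28 Mbps


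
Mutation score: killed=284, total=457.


Mutation score = killed / total * 100
Mutation score = 284 / 457 * 100
Mutation score = 62.14%

62.14%


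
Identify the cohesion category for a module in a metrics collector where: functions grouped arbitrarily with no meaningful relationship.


Reasoning: Worst: random grouping
Type: Coincidental cohesion

Coincidental cohesion


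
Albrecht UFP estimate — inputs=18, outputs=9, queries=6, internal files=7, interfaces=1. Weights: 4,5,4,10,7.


UFP = EI*4 + EO*5 + EQ*4 + ILF*10 + EIF*7
UFP = 18*4 + 9*5 + 6*4 + 7*10 + 1*7
UFP = 72 + 45 + 24 + 70 + 7
UFP = 218

218


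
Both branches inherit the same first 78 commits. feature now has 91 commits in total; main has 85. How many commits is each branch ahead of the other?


Common ancestor: commit #78
feature commits after divergence: 91 - 78 = 13
main commits after divergence: 85 - 78 = 7
feature is 13 commits ahead of main
main is 7 commits ahead of feature

feature ahead: 13, main ahead: 7


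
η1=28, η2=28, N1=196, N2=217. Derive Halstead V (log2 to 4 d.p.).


Formula: V = N * log2(η), where N = N1 + N2 and η = η1 + η2
η = 28 + 28 = 56
N = 196 + 217 = 413
log2(56) ≈ 5.8074
V = 413 * 5.8074 = 2398.46

2398.46


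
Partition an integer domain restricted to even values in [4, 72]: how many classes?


Constraint: even integers in [4, 72]
Class 1: x < 4 — out-of-range invalid
Class 2: x in [4,72] but odd — wrong type invalid
Class 3: x in [4,72] and even — valid
Class 4: x > 72 — out-of-range invalid
Total equivalence classes: 4

4 equivalence classes


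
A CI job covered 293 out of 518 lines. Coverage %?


Coverage = covered / total * 100
Coverage = 293 / 518 * 100
Coverage = 56.56%

56.56%


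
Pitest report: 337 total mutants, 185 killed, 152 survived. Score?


Mutation score = killed / total * 100
Mutation score = 185 / 337 * 100
Mutation score = 54.9%

54.9%


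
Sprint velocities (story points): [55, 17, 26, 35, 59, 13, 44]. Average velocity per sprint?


Formula: Avg velocity = Total points / Number of sprints
Points: [55, 17, 26, 35, 59, 13, 44]
Sum = 55 + 17 + 26 + 35 + 59 + 13 + 44 = 249
Avg velocity = 249 / 7 = 35.57 points/sprint

35.57 points/sprint
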